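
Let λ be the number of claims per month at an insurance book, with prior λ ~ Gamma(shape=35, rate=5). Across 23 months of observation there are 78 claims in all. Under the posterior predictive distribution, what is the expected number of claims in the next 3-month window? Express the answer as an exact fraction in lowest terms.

339/28

Total count 78 over total exposure 23 months.
Conjugate update: add total count to the shape and total exposure to the rate, giving Gamma(113, 28).
Predictive mean over a 3-month window = T·E[λ|data] = 3·113/28 = 339/28.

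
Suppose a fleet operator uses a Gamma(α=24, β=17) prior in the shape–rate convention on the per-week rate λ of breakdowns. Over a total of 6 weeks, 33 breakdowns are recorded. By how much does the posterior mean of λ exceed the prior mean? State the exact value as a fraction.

Total count 33 over total exposure 6 weeks.
The Gamma prior is conjugate for the Poisson rate, so λ | data ~ Gamma(24+33, 17+6) = Gamma(57, 23).
Posterior mean = 57/23 = 57/23; prior mean = 24/17 = 24/17. Difference = 57/23 − 24/17 = 417/391.

417/391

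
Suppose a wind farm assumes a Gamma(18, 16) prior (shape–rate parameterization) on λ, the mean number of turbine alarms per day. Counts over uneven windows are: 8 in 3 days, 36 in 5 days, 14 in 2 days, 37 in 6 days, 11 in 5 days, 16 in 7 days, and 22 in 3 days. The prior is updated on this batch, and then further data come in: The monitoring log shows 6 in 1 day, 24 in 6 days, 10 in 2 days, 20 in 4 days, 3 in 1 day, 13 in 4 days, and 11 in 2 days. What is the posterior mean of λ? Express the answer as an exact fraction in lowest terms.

249/67

Total count: 8 + 36 + 14 + 37 + 11 + 16 + 22 = 144.
Total exposure: 3 + 5 + 2 + 6 + 5 + 7 + 3 = 31 days.
After the first batch: Gamma(18 + 144, 16 + 31) = Gamma(162, 47).
Total count: 6 + 24 + 10 + 20 + 3 + 13 + 11 = 87.
Total exposure: 1 + 6 + 2 + 4 + 1 + 4 + 2 = 20 days.
After the second batch: Gamma(162 + 87, 47 + 20) = Gamma(249, 67).
Posterior mean = α'/β' = 249/67.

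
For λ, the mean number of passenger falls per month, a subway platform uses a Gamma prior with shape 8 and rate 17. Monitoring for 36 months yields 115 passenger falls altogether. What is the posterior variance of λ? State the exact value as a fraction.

123/2809

Total count 115 over total exposure 36 months.
By Gamma–Poisson conjugacy, the posterior is Gamma(α + Σx, β + Σt) = Gamma(8 + 115, 17 + 36) = Gamma(123, 53).
Posterior variance = α'/β'² = 123/2809.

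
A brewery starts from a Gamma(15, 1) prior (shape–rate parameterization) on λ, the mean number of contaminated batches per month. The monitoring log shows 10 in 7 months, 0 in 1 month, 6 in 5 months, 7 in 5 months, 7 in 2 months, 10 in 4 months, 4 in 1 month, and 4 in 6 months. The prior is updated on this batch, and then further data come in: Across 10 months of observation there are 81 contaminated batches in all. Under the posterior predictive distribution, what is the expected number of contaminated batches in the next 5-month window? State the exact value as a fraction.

Total count: 10 + 0 + 6 + 7 + 7 + 10 + 4 + 4 = 48.
Total exposure: 7 + 1 + 5 + 5 + 2 + 4 + 1 + 6 = 31 months.
After the first batch: Gamma(15 + 48, 1 + 31) = Gamma(63, 32).
Total count 81 over total exposure 10 months.
After the second batch: Gamma(63 + 81, 32 + 10) = Gamma(144, 42).
Predictive mean over a 5-month window = T·E[λ|data] = 5·144/42 = 120/7.

120/7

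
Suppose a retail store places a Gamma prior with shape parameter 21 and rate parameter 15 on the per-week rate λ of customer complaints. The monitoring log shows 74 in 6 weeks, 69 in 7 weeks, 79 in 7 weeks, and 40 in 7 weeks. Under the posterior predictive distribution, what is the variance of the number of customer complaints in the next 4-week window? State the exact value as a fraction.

13018/441

Total count: 74 + 69 + 79 + 40 = 262.
Total exposure: 6 + 7 + 7 + 7 = 27 weeks.
Conjugate update: add total count to the shape and total exposure to the rate, giving Gamma(283, 42).
The posterior predictive for a window of length T is Negative Binomial with variance T·α'·(β'+T)/β'² = 4·283·46/1764 = 13018/441.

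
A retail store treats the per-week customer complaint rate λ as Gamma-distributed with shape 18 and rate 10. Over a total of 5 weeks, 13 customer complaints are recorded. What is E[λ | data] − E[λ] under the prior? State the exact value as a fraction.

Total count 13 over total exposure 5 weeks.
Gamma(α, β) with Poisson data over total exposure Σt gives posterior Gamma(α+Σx, β+Σt) = Gamma(31, 15).
Posterior mean = 31/15 = 31/15; prior mean = 18/10 = 9/5. Difference = 31/15 − 9/5 = 4/15.

4/15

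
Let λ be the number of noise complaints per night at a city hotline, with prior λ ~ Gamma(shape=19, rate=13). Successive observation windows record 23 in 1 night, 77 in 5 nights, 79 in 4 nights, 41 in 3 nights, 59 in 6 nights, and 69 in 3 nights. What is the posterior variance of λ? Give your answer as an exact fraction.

367/1225

Total count: 23 + 77 + 79 + 41 + 59 + 69 = 348.
Total exposure: 1 + 5 + 4 + 3 + 6 + 3 = 22 nights.
By Gamma–Poisson conjugacy, the posterior is Gamma(α + Σx, β + Σt) = Gamma(19 + 348, 13 + 22) = Gamma(367, 35).
Posterior variance = α'/β'² = 367/1225.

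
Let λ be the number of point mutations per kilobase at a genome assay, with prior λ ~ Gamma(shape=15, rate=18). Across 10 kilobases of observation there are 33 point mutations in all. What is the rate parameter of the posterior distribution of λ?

Total count 33 over total exposure 10 kilobases.
By Gamma–Poisson conjugacy, the posterior is Gamma(α + Σx, β + Σt) = Gamma(15 + 33, 18 + 10) = Gamma(48, 28).

28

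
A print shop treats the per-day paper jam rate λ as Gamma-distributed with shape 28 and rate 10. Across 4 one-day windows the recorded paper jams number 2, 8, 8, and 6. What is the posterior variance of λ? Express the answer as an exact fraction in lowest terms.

13/49

Total count: 2 + 8 + 8 + 6 = 24.
Total exposure: 4 days.
Conjugate update: add total count to the shape and total exposure to the rate, giving Gamma(52, 14).
Posterior variance = α'/β'² = 52/196 = 13/49.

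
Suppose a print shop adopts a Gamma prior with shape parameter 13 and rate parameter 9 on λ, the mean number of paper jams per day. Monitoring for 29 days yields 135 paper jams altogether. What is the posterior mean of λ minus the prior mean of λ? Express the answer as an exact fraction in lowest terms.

Total count 135 over total exposure 29 days.
Posterior: α' = 13 + 135 = 148, β' = 9 + 29 = 38.
Posterior mean = 148/38 = 74/19; prior mean = 13/9 = 13/9. Difference = 74/19 − 13/9 = 419/171.

419/171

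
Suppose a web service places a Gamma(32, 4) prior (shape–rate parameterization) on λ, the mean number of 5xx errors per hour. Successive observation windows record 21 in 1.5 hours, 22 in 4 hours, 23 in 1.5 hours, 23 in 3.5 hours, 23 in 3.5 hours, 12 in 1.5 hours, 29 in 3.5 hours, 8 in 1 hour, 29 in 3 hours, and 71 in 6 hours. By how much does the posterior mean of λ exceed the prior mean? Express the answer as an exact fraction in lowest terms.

29/33

Total count: 21 + 22 + 23 + 23 + 23 + 12 + 29 + 8 + 29 + 71 = 261.
Total exposure: 1.5 + 4 + 1.5 + 3.5 + 3.5 + 1.5 + 3.5 + 1 + 3 + 6 = 29 hours.
Gamma(α, β) with Poisson data over total exposure Σt gives posterior Gamma(α+Σx, β+Σt) = Gamma(293, 33).
Posterior mean = 293/33 = 293/33; prior mean = 32/4 = 8. Difference = 293/33 − 8 = 29/33.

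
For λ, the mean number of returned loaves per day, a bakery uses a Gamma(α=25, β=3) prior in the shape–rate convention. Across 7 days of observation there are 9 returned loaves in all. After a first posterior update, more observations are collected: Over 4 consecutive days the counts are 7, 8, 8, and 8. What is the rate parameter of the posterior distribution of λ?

14

Total count 9 over total exposure 7 days.
After the first batch: Gamma(25 + 9, 3 + 7) = Gamma(34, 10).
Total count: 7 + 8 + 8 + 8 = 31.
Total exposure: 4 days.
After the second batch: Gamma(34 + 31, 10 + 4) = Gamma(65, 14).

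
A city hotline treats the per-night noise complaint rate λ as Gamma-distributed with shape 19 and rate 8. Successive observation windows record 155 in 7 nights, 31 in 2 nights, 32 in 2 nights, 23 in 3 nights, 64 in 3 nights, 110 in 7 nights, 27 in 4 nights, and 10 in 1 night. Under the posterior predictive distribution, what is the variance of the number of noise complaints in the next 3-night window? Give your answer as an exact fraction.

56520/1369

Total count: 155 + 31 + 32 + 23 + 64 + 110 + 27 + 10 = 452.
Total exposure: 7 + 2 + 2 + 3 + 3 + 7 + 4 + 1 = 29 nights.
Gamma(α, β) with Poisson data over total exposure Σt gives posterior Gamma(α+Σx, β+Σt) = Gamma(471, 37).
The posterior predictive for a window of length T is Negative Binomial with variance T·α'·(β'+T)/β'² = 3·471·40/1369 = 56520/1369.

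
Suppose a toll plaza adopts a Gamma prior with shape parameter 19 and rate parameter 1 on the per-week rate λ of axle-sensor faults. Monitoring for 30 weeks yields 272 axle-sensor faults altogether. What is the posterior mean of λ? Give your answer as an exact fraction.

Total count 272 over total exposure 30 weeks.
By Gamma–Poisson conjugacy, the posterior is Gamma(α + Σx, β + Σt) = Gamma(19 + 272, 1 + 30) = Gamma(291, 31).
Posterior mean = α'/β' = 291/31.

291/31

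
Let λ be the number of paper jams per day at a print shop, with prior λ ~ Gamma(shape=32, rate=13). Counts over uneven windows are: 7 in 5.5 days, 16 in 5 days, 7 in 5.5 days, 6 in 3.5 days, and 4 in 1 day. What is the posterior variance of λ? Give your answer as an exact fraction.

Total count: 7 + 16 + 7 + 6 + 4 = 40.
Total exposure: 5.5 + 5 + 5.5 + 3.5 + 1 = 20.5 days.
The Gamma prior is conjugate for the Poisson rate, so λ | data ~ Gamma(32+40, 13+20.5) = Gamma(72, 67/2).
Posterior variance = α'/β'² = 72/(4489/4) = 288/4489.

288/4489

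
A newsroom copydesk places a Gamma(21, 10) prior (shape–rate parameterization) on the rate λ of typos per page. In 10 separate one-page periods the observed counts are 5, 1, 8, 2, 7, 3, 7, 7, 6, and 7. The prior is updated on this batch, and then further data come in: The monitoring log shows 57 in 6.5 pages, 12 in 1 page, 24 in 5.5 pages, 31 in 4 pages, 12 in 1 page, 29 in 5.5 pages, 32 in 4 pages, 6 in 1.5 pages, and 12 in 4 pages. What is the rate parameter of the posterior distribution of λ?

53

Total count: 5 + 1 + 8 + 2 + 7 + 3 + 7 + 7 + 6 + 7 = 53.
Total exposure: 10 pages.
After the first batch: Gamma(21 + 53, 10 + 10) = Gamma(74, 20).
Total count: 57 + 12 + 24 + 31 + 12 + 29 + 32 + 6 + 12 = 215.
Total exposure: 6.5 + 1 + 5.5 + 4 + 1 + 5.5 + 4 + 1.5 + 4 = 33 pages.
After the second batch: Gamma(74 + 215, 20 + 33) = Gamma(289, 53).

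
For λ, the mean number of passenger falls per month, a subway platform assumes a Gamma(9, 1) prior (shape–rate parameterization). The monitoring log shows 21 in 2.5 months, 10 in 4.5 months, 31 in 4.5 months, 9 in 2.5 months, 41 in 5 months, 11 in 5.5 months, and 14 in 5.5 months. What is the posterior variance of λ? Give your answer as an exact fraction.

146/961

Total count: 21 + 10 + 31 + 9 + 41 + 11 + 14 = 137.
Total exposure: 2.5 + 4.5 + 4.5 + 2.5 + 5 + 5.5 + 5.5 = 30 months.
Conjugate update: add total count to the shape and total exposure to the rate, giving Gamma(146, 31).
Posterior variance = α'/β'² = 146/961.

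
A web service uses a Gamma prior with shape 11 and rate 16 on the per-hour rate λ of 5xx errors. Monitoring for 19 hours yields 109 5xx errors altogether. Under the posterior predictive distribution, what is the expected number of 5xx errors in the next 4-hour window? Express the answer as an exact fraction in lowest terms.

Total count 109 over total exposure 19 hours.
Gamma(α, β) with Poisson data over total exposure Σt gives posterior Gamma(α+Σx, β+Σt) = Gamma(120, 35).
Predictive mean over a 4-hour window = T·E[λ|data] = 4·120/35 = 96/7.

96/7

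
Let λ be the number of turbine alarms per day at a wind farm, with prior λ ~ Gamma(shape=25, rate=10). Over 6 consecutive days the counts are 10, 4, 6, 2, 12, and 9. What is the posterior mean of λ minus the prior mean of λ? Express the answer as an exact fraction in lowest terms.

Total count: 10 + 4 + 6 + 2 + 12 + 9 = 43.
Total exposure: 6 days.
By Gamma–Poisson conjugacy, the posterior is Gamma(α + Σx, β + Σt) = Gamma(25 + 43, 10 + 6) = Gamma(68, 16).
Posterior mean = 68/16 = 17/4; prior mean = 25/10 = 5/2. Difference = 17/4 − 5/2 = 7/4.

7/4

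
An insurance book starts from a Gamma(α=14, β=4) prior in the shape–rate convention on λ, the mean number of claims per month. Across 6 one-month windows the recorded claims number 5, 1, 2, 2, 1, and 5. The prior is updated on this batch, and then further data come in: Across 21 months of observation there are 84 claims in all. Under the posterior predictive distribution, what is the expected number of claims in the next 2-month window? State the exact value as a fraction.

228/31

Total count: 5 + 1 + 2 + 2 + 1 + 5 = 16.
Total exposure: 6 months.
After the first batch: Gamma(14 + 16, 4 + 6) = Gamma(30, 10).
Total count 84 over total exposure 21 months.
After the second batch: Gamma(30 + 84, 10 + 21) = Gamma(114, 31).
Predictive mean over a 2-month window = T·E[λ|data] = 2·114/31 = 228/31.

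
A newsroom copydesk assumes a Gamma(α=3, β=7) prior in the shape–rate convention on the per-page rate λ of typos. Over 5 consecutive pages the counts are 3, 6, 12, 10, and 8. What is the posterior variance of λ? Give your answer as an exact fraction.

Total count: 3 + 6 + 12 + 10 + 8 = 39.
Total exposure: 5 pages.
Posterior: α' = 3 + 39 = 42, β' = 7 + 5 = 12.
Posterior variance = α'/β'² = 42/144 = 7/24.

7/24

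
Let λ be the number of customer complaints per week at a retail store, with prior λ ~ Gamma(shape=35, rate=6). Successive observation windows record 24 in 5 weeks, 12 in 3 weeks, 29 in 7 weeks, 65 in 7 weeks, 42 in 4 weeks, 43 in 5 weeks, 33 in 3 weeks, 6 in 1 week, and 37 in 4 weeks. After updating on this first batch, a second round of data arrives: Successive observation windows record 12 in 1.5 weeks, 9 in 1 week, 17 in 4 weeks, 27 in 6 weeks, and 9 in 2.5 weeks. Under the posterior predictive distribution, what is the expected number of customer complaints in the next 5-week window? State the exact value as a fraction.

Total count: 24 + 12 + 29 + 65 + 42 + 43 + 33 + 6 + 37 = 291.
Total exposure: 5 + 3 + 7 + 7 + 4 + 5 + 3 + 1 + 4 = 39 weeks.
After the first batch: Gamma(35 + 291, 6 + 39) = Gamma(326, 45).
Total count: 12 + 9 + 17 + 27 + 9 = 74.
Total exposure: 1.5 + 1 + 4 + 6 + 2.5 = 15 weeks.
After the second batch: Gamma(326 + 74, 45 + 15) = Gamma(400, 60).
Predictive mean over a 5-week window = T·E[λ|data] = 5·400/60 = 100/3.

100/3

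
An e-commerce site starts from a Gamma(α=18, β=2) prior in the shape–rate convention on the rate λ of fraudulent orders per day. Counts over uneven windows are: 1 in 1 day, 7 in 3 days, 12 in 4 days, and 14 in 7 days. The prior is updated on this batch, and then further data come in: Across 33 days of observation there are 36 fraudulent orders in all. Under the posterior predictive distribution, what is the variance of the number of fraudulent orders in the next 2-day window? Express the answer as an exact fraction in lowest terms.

Total count: 1 + 7 + 12 + 14 = 34.
Total exposure: 1 + 3 + 4 + 7 = 15 days.
After the first batch: Gamma(18 + 34, 2 + 15) = Gamma(52, 17).
Total count 36 over total exposure 33 days.
After the second batch: Gamma(52 + 36, 17 + 33) = Gamma(88, 50).
The posterior predictive for a window of length T is Negative Binomial with variance T·α'·(β'+T)/β'² = 2·88·52/2500 = 2288/625.

2288/625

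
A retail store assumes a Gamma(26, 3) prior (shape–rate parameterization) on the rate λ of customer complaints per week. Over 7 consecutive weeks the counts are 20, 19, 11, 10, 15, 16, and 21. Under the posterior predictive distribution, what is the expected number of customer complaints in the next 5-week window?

Total count: 20 + 19 + 11 + 10 + 15 + 16 + 21 = 112.
Total exposure: 7 weeks.
The Gamma prior is conjugate for the Poisson rate, so λ | data ~ Gamma(26+112, 3+7) = Gamma(138, 10).
Predictive mean over a 5-week window = T·E[λ|data] = 5·138/10 = 69.

69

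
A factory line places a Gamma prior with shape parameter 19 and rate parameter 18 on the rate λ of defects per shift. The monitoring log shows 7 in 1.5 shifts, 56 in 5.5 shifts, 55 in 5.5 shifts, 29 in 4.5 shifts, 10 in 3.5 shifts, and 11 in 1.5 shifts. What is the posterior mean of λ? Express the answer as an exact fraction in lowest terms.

Total count: 7 + 56 + 55 + 29 + 10 + 11 = 168.
Total exposure: 1.5 + 5.5 + 5.5 + 4.5 + 3.5 + 1.5 = 22 shifts.
Conjugate update: add total count to the shape and total exposure to the rate, giving Gamma(187, 40).
Posterior mean = α'/β' = 187/40.

187/40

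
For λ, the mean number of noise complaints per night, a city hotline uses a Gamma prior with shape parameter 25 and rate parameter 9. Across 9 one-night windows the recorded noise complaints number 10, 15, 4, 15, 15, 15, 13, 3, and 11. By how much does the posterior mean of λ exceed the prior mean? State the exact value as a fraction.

38/9

Total count: 10 + 15 + 4 + 15 + 15 + 15 + 13 + 3 + 11 = 101.
Total exposure: 9 nights.
The Gamma prior is conjugate for the Poisson rate, so λ | data ~ Gamma(25+101, 9+9) = Gamma(126, 18).
Posterior mean = 126/18 = 7; prior mean = 25/9 = 25/9. Difference = 7 − 25/9 = 38/9.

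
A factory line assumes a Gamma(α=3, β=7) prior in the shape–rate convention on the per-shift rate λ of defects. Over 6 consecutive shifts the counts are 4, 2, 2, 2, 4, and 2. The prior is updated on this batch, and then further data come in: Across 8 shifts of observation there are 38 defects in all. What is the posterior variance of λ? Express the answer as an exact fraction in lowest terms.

Total count: 4 + 2 + 2 + 2 + 4 + 2 = 16.
Total exposure: 6 shifts.
After the first batch: Gamma(3 + 16, 7 + 6) = Gamma(19, 13).
Total count 38 over total exposure 8 shifts.
After the second batch: Gamma(19 + 38, 13 + 8) = Gamma(57, 21).
Posterior variance = α'/β'² = 57/441 = 19/147.

19/147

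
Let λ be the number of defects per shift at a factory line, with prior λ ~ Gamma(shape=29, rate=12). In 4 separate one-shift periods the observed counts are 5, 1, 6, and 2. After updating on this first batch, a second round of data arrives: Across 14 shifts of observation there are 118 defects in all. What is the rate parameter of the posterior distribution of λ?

Total count: 5 + 1 + 6 + 2 = 14.
Total exposure: 4 shifts.
After the first batch: Gamma(29 + 14, 12 + 4) = Gamma(43, 16).
Total count 118 over total exposure 14 shifts.
After the second batch: Gamma(43 + 118, 16 + 14) = Gamma(161, 30).

30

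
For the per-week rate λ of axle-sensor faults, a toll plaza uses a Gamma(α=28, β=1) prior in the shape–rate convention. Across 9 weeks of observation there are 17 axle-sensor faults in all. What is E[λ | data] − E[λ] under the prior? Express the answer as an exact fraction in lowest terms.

-47/2

Total count 17 over total exposure 9 weeks.
Conjugate update: add total count to the shape and total exposure to the rate, giving Gamma(45, 10).
Posterior mean = 45/10 = 9/2; prior mean = 28/1 = 28. Difference = 9/2 − 28 = -47/2.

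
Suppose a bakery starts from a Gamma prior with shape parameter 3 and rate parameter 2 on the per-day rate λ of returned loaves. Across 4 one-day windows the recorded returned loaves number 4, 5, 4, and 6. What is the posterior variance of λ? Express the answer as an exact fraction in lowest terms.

Total count: 4 + 5 + 4 + 6 = 19.
Total exposure: 4 days.
The Gamma prior is conjugate for the Poisson rate, so λ | data ~ Gamma(3+19, 2+4) = Gamma(22, 6).
Posterior variance = α'/β'² = 22/36 = 11/18.

11/18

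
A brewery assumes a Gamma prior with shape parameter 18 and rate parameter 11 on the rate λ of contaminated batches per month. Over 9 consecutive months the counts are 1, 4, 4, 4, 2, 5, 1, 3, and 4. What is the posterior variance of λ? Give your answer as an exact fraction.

Total count: 1 + 4 + 4 + 4 + 2 + 5 + 1 + 3 + 4 = 28.
Total exposure: 9 months.
Conjugate update: add total count to the shape and total exposure to the rate, giving Gamma(46, 20).
Posterior variance = α'/β'² = 46/400 = 23/200.

23/200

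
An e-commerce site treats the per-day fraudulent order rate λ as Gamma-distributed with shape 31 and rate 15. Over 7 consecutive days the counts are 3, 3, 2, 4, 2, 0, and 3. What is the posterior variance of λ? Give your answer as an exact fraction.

12/121

Total count: 3 + 3 + 2 + 4 + 2 + 0 + 3 = 17.
Total exposure: 7 days.
Gamma(α, β) with Poisson data over total exposure Σt gives posterior Gamma(α+Σx, β+Σt) = Gamma(48, 22).
Posterior variance = α'/β'² = 48/484 = 12/121.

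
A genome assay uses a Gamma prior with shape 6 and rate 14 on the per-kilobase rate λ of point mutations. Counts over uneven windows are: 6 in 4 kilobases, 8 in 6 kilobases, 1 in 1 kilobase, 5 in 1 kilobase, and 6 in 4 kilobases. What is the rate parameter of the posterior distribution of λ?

30

Total count: 6 + 8 + 1 + 5 + 6 = 26.
Total exposure: 4 + 6 + 1 + 1 + 4 = 16 kilobases.
Posterior: α' = 6 + 26 = 32, β' = 14 + 16 = 30.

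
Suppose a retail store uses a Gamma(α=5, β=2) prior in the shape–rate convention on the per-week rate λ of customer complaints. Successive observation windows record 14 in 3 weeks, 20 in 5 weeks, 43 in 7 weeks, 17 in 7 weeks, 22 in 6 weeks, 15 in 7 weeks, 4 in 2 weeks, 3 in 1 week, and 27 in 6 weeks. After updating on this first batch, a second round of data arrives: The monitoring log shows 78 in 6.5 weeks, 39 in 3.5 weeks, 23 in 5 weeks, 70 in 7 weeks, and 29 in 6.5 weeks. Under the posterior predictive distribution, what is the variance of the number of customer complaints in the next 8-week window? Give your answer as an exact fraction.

1079760/22201

Total count: 14 + 20 + 43 + 17 + 22 + 15 + 4 + 3 + 27 = 165.
Total exposure: 3 + 5 + 7 + 7 + 6 + 7 + 2 + 1 + 6 = 44 weeks.
After the first batch: Gamma(5 + 165, 2 + 44) = Gamma(170, 46).
Total count: 78 + 39 + 23 + 70 + 29 = 239.
Total exposure: 6.5 + 3.5 + 5 + 7 + 6.5 = 28.5 weeks.
After the second batch: Gamma(170 + 239, 46 + 28.5) = Gamma(409, 149/2).
The posterior predictive for a window of length T is Negative Binomial with variance T·α'·(β'+T)/β'² = 8·409·(165/2)/(22201/4) = 1079760/22201.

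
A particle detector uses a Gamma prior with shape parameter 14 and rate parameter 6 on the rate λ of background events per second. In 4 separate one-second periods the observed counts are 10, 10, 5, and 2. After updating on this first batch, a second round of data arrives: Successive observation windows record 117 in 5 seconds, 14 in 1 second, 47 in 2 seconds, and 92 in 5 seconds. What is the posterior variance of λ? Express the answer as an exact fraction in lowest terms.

311/529

Total count: 10 + 10 + 5 + 2 = 27.
Total exposure: 4 seconds.
After the first batch: Gamma(14 + 27, 6 + 4) = Gamma(41, 10).
Total count: 117 + 14 + 47 + 92 = 270.
Total exposure: 5 + 1 + 2 + 5 = 13 seconds.
After the second batch: Gamma(41 + 270, 10 + 13) = Gamma(311, 23).
Posterior variance = α'/β'² = 311/529.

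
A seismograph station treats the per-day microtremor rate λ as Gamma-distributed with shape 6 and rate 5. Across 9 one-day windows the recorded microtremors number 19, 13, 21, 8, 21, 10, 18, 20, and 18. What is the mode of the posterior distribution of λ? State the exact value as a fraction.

153/14

Total count: 19 + 13 + 21 + 8 + 21 + 10 + 18 + 20 + 18 = 148.
Total exposure: 9 days.
Gamma(α, β) with Poisson data over total exposure Σt gives posterior Gamma(α+Σx, β+Σt) = Gamma(154, 14).
Posterior mode = (α'−1)/β' = 153/14.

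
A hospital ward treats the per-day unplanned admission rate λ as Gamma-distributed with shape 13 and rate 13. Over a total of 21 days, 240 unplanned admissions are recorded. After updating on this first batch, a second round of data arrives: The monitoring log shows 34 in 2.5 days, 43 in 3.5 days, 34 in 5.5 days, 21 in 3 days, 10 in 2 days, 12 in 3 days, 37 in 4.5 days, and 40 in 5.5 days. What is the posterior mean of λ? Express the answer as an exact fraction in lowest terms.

968/127

Total count 240 over total exposure 21 days.
After the first batch: Gamma(13 + 240, 13 + 21) = Gamma(253, 34).
Total count: 34 + 43 + 34 + 21 + 10 + 12 + 37 + 40 = 231.
Total exposure: 2.5 + 3.5 + 5.5 + 3 + 2 + 3 + 4.5 + 5.5 = 29.5 days.
After the second batch: Gamma(253 + 231, 34 + 29.5) = Gamma(484, 127/2).
Posterior mean = α'/β' = 484/(127/2) = 968/127.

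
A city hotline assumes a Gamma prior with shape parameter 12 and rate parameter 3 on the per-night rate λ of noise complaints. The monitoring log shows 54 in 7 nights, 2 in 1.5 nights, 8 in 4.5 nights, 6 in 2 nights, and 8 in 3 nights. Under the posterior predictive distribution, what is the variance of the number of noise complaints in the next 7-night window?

40

Total count: 54 + 2 + 8 + 6 + 8 = 78.
Total exposure: 7 + 1.5 + 4.5 + 2 + 3 = 18 nights.
By Gamma–Poisson conjugacy, the posterior is Gamma(α + Σx, β + Σt) = Gamma(12 + 78, 3 + 18) = Gamma(90, 21).
The posterior predictive for a window of length T is Negative Binomial with variance T·α'·(β'+T)/β'² = 7·90·28/441 = 40.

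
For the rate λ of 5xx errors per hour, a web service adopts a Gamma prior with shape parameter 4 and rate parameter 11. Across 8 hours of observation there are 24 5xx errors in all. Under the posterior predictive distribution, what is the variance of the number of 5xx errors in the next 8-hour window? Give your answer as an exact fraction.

6048/361

Total count 24 over total exposure 8 hours.
Gamma(α, β) with Poisson data over total exposure Σt gives posterior Gamma(α+Σx, β+Σt) = Gamma(28, 19).
The posterior predictive for a window of length T is Negative Binomial with variance T·α'·(β'+T)/β'² = 8·28·27/361 = 6048/361.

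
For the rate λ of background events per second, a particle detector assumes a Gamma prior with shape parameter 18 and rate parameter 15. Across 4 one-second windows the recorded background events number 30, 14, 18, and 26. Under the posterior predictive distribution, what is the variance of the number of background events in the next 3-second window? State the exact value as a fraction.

6996/361

Total count: 30 + 14 + 18 + 26 = 88.
Total exposure: 4 seconds.
By Gamma–Poisson conjugacy, the posterior is Gamma(α + Σx, β + Σt) = Gamma(18 + 88, 15 + 4) = Gamma(106, 19).
The posterior predictive for a window of length T is Negative Binomial with variance T·α'·(β'+T)/β'² = 3·106·22/361 = 6996/361.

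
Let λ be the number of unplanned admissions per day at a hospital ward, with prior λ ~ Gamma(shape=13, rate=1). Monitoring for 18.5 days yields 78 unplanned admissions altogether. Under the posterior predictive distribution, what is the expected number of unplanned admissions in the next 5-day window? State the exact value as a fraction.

Total count 78 over total exposure 18.5 days.
By Gamma–Poisson conjugacy, the posterior is Gamma(α + Σx, β + Σt) = Gamma(13 + 78, 1 + 18.5) = Gamma(91, 39/2).
Predictive mean over a 5-day window = T·E[λ|data] = 5·91/(39/2) = 70/3.

70/3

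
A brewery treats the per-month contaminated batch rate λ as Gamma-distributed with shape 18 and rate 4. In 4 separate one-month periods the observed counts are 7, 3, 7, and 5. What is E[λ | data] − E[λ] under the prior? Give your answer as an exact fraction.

1/2

Total count: 7 + 3 + 7 + 5 = 22.
Total exposure: 4 months.
Posterior: α' = 18 + 22 = 40, β' = 4 + 4 = 8.
Posterior mean = 40/8 = 5; prior mean = 18/4 = 9/2. Difference = 5 − 9/2 = 1/2.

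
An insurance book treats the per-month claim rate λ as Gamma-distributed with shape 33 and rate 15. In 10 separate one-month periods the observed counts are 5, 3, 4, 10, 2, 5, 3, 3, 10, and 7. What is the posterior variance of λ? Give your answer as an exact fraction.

Total count: 5 + 3 + 4 + 10 + 2 + 5 + 3 + 3 + 10 + 7 = 52.
Total exposure: 10 months.
Gamma(α, β) with Poisson data over total exposure Σt gives posterior Gamma(α+Σx, β+Σt) = Gamma(85, 25).
Posterior variance = α'/β'² = 85/625 = 17/125.

17/125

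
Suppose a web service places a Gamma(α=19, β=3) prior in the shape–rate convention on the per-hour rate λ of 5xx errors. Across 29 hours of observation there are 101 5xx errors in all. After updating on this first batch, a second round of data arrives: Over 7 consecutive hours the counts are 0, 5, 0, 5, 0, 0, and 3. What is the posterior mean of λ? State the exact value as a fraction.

Total count 101 over total exposure 29 hours.
After the first batch: Gamma(19 + 101, 3 + 29) = Gamma(120, 32).
Total count: 0 + 5 + 0 + 5 + 0 + 0 + 3 = 13.
Total exposure: 7 hours.
After the second batch: Gamma(120 + 13, 32 + 7) = Gamma(133, 39).
Posterior mean = α'/β' = 133/39.

133/39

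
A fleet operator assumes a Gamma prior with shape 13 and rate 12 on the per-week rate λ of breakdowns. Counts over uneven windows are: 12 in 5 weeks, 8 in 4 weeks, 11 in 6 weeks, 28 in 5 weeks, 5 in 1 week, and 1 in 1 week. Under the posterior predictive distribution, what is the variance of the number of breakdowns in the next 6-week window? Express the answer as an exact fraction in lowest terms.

4680/289

Total count: 12 + 8 + 11 + 28 + 5 + 1 = 65.
Total exposure: 5 + 4 + 6 + 5 + 1 + 1 = 22 weeks.
Conjugate update: add total count to the shape and total exposure to the rate, giving Gamma(78, 34).
The posterior predictive for a window of length T is Negative Binomial with variance T·α'·(β'+T)/β'² = 6·78·40/1156 = 4680/289.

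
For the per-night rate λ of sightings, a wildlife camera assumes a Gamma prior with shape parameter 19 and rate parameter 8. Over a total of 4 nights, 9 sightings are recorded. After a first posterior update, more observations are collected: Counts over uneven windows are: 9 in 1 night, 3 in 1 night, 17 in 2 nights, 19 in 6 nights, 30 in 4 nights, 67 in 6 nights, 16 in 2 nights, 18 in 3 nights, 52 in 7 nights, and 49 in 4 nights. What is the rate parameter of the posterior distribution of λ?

Total count 9 over total exposure 4 nights.
After the first batch: Gamma(19 + 9, 8 + 4) = Gamma(28, 12).
Total count: 9 + 3 + 17 + 19 + 30 + 67 + 16 + 18 + 52 + 49 = 280.
Total exposure: 1 + 1 + 2 + 6 + 4 + 6 + 2 + 3 + 7 + 4 = 36 nights.
After the second batch: Gamma(28 + 280, 12 + 36) = Gamma(308, 48).

48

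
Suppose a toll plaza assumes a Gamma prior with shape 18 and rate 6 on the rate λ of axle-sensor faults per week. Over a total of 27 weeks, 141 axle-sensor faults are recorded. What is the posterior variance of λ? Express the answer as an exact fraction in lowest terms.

53/363

Total count 141 over total exposure 27 weeks.
Posterior: α' = 18 + 141 = 159, β' = 6 + 27 = 33.
Posterior variance = α'/β'² = 159/1089 = 53/363.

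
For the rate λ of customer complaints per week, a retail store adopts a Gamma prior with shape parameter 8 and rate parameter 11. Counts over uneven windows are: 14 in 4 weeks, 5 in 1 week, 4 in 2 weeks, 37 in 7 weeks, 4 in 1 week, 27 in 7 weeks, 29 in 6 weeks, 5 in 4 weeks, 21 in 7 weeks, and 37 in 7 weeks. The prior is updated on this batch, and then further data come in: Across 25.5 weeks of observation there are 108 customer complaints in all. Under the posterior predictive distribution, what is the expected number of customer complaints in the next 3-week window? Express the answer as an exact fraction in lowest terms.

Total count: 14 + 5 + 4 + 37 + 4 + 27 + 29 + 5 + 21 + 37 = 183.
Total exposure: 4 + 1 + 2 + 7 + 1 + 7 + 6 + 4 + 7 + 7 = 46 weeks.
After the first batch: Gamma(8 + 183, 11 + 46) = Gamma(191, 57).
Total count 108 over total exposure 25.5 weeks.
After the second batch: Gamma(191 + 108, 57 + 25.5) = Gamma(299, 165/2).
Predictive mean over a 3-week window = T·E[λ|data] = 3·299/(165/2) = 598/55.

598/55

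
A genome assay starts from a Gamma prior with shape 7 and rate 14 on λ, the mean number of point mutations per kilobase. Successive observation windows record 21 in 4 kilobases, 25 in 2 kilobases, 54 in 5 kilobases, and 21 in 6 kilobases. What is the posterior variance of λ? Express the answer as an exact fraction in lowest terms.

128/961

Total count: 21 + 25 + 54 + 21 = 121.
Total exposure: 4 + 2 + 5 + 6 = 17 kilobases.
Gamma(α, β) with Poisson data over total exposure Σt gives posterior Gamma(α+Σx, β+Σt) = Gamma(128, 31).
Posterior variance = α'/β'² = 128/961.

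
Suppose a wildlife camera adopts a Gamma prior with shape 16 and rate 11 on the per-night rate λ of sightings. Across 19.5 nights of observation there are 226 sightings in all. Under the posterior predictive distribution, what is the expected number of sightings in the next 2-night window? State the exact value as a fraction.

Total count 226 over total exposure 19.5 nights.
Conjugate update: add total count to the shape and total exposure to the rate, giving Gamma(242, 61/2).
Predictive mean over a 2-night window = T·E[λ|data] = 2·242/(61/2) = 968/61.

968/61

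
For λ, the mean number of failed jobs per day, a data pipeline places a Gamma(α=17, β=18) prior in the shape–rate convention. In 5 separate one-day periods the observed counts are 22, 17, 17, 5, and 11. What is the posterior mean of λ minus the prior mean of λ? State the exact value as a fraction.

Total count: 22 + 17 + 17 + 5 + 11 = 72.
Total exposure: 5 days.
Conjugate update: add total count to the shape and total exposure to the rate, giving Gamma(89, 23).
Posterior mean = 89/23 = 89/23; prior mean = 17/18 = 17/18. Difference = 89/23 − 17/18 = 1211/414.

1211/414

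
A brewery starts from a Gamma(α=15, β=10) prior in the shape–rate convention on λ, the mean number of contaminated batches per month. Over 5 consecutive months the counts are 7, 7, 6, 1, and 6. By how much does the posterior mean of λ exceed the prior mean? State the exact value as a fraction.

Total count: 7 + 7 + 6 + 1 + 6 = 27.
Total exposure: 5 months.
The Gamma prior is conjugate for the Poisson rate, so λ | data ~ Gamma(15+27, 10+5) = Gamma(42, 15).
Posterior mean = 42/15 = 14/5; prior mean = 15/10 = 3/2. Difference = 14/5 − 3/2 = 13/10.

13/10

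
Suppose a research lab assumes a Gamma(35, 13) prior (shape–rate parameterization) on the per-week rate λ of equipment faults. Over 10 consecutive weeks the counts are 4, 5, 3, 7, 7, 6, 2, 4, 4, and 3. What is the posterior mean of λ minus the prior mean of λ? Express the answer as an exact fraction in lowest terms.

235/299

Total count: 4 + 5 + 3 + 7 + 7 + 6 + 2 + 4 + 4 + 3 = 45.
Total exposure: 10 weeks.
Conjugate update: add total count to the shape and total exposure to the rate, giving Gamma(80, 23).
Posterior mean = 80/23 = 80/23; prior mean = 35/13 = 35/13. Difference = 80/23 − 35/13 = 235/299.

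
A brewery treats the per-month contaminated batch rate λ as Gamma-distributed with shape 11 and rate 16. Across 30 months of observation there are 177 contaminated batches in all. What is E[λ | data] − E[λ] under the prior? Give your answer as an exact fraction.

1251/368

Total count 177 over total exposure 30 months.
The Gamma prior is conjugate for the Poisson rate, so λ | data ~ Gamma(11+177, 16+30) = Gamma(188, 46).
Posterior mean = 188/46 = 94/23; prior mean = 11/16 = 11/16. Difference = 94/23 − 11/16 = 1251/368.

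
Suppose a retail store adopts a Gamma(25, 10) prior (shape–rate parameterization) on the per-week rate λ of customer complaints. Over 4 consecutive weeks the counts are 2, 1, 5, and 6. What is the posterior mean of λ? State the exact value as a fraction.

39/14

Total count: 2 + 1 + 5 + 6 = 14.
Total exposure: 4 weeks.
Conjugate update: add total count to the shape and total exposure to the rate, giving Gamma(39, 14).
Posterior mean = α'/β' = 39/14.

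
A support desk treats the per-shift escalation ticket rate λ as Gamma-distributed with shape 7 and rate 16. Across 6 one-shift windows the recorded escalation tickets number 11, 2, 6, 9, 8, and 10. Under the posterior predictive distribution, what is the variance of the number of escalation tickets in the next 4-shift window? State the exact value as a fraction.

Total count: 11 + 2 + 6 + 9 + 8 + 10 = 46.
Total exposure: 6 shifts.
Gamma(α, β) with Poisson data over total exposure Σt gives posterior Gamma(α+Σx, β+Σt) = Gamma(53, 22).
The posterior predictive for a window of length T is Negative Binomial with variance T·α'·(β'+T)/β'² = 4·53·26/484 = 1378/121.

1378/121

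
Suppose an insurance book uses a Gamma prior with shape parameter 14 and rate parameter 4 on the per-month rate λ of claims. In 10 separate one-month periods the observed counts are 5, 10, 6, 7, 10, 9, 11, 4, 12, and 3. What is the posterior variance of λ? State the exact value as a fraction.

Total count: 5 + 10 + 6 + 7 + 10 + 9 + 11 + 4 + 12 + 3 = 77.
Total exposure: 10 months.
By Gamma–Poisson conjugacy, the posterior is Gamma(α + Σx, β + Σt) = Gamma(14 + 77, 4 + 10) = Gamma(91, 14).
Posterior variance = α'/β'² = 91/196 = 13/28.

13/28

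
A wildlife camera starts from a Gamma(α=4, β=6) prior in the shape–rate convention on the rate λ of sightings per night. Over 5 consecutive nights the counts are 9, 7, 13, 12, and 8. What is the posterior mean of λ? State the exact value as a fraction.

53/11

Total count: 9 + 7 + 13 + 12 + 8 = 49.
Total exposure: 5 nights.
Conjugate update: add total count to the shape and total exposure to the rate, giving Gamma(53, 11).
Posterior mean = α'/β' = 53/11.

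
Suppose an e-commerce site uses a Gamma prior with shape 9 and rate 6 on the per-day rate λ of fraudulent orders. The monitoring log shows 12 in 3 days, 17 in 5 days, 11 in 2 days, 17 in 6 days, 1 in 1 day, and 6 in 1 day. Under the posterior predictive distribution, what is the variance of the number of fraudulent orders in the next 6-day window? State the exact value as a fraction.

Total count: 12 + 17 + 11 + 17 + 1 + 6 = 64.
Total exposure: 3 + 5 + 2 + 6 + 1 + 1 = 18 days.
The Gamma prior is conjugate for the Poisson rate, so λ | data ~ Gamma(9+64, 6+18) = Gamma(73, 24).
The posterior predictive for a window of length T is Negative Binomial with variance T·α'·(β'+T)/β'² = 6·73·30/576 = 365/16.

365/16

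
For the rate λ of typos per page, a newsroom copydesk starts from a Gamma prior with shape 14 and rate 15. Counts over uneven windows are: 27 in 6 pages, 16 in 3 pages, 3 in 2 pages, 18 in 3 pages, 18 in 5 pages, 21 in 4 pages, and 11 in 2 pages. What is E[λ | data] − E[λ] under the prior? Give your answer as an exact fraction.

Total count: 27 + 16 + 3 + 18 + 18 + 21 + 11 = 114.
Total exposure: 6 + 3 + 2 + 3 + 5 + 4 + 2 = 25 pages.
Conjugate update: add total count to the shape and total exposure to the rate, giving Gamma(128, 40).
Posterior mean = 128/40 = 16/5; prior mean = 14/15 = 14/15. Difference = 16/5 − 14/15 = 34/15.

34/15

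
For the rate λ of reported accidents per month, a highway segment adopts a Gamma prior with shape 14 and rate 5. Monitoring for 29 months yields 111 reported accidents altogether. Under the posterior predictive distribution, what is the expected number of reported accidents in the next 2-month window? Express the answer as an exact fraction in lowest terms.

Total count 111 over total exposure 29 months.
By Gamma–Poisson conjugacy, the posterior is Gamma(α + Σx, β + Σt) = Gamma(14 + 111, 5 + 29) = Gamma(125, 34).
Predictive mean over a 2-month window = T·E[λ|data] = 2·125/34 = 125/17.

125/17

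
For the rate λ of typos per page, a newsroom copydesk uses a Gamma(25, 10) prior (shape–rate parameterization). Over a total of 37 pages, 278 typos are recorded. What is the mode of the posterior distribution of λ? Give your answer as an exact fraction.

302/47

Total count 278 over total exposure 37 pages.
By Gamma–Poisson conjugacy, the posterior is Gamma(α + Σx, β + Σt) = Gamma(25 + 278, 10 + 37) = Gamma(303, 47).
Posterior mode = (α'−1)/β' = 302/47.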